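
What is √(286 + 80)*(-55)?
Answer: -55*√366 ≈ -1052.2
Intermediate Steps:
√(286 + 80)*(-55) = √366*(-55) = -55*√366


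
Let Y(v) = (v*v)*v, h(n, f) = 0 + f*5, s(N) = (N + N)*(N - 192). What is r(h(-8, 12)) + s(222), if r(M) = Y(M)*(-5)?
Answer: -1066680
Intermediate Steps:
s(N) = 2*N*(-192 + N) (s(N) = (2*N)*(-192 + N) = 2*N*(-192 + N))
h(n, f) = 5*f (h(n, f) = 0 + 5*f = 5*f)
Y(v) = v³ (Y(v) = v²*v = v³)
r(M) = -5*M³ (r(M) = M³*(-5) = -5*M³)
r(h(-8, 12)) + s(222) = -5*(5*12)³ + 2*222*(-192 + 222) = -5*60³ + 2*222*30 = -5*216000 + 13320 = -1080000 + 13320 = -1066680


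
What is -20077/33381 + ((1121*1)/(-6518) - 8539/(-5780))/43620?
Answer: -5498621366038903/9142731129574800 ≈ -0.60142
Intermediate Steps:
-20077/33381 + ((1121*1)/(-6518) - 8539/(-5780))/43620 = -20077*1/33381 + (1121*(-1/6518) - 8539*(-1/5780))*(1/43620) = -20077/33381 + (-1121/6518 + 8539/5780)*(1/43620) = -20077/33381 + (24588911/18837020)*(1/43620) = -20077/33381 + 24588911/821670812400 = -5498621366038903/9142731129574800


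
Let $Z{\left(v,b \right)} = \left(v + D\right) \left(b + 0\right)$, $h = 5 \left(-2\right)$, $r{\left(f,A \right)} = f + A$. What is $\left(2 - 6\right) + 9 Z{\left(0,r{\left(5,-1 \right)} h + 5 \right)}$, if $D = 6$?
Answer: $-1894$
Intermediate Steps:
$r{\left(f,A \right)} = A + f$
$h = -10$
$Z{\left(v,b \right)} = b \left(6 + v\right)$ ($Z{\left(v,b \right)} = \left(v + 6\right) \left(b + 0\right) = \left(6 + v\right) b = b \left(6 + v\right)$)
$\left(2 - 6\right) + 9 Z{\left(0,r{\left(5,-1 \right)} h + 5 \right)} = \left(2 - 6\right) + 9 \left(\left(-1 + 5\right) \left(-10\right) + 5\right) \left(6 + 0\right) = \left(2 - 6\right) + 9 \left(4 \left(-10\right) + 5\right) 6 = -4 + 9 \left(-40 + 5\right) 6 = -4 + 9 \left(\left(-35\right) 6\right) = -4 + 9 \left(-210\right) = -4 - 1890 = -1894$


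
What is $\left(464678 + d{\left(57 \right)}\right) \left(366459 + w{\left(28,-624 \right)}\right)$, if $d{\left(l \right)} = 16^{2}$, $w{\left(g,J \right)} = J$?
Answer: $170089129890$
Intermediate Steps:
$d{\left(l \right)} = 256$
$\left(464678 + d{\left(57 \right)}\right) \left(366459 + w{\left(28,-624 \right)}\right) = \left(464678 + 256\right) \left(366459 - 624\right) = 464934 \cdot 365835 = 170089129890$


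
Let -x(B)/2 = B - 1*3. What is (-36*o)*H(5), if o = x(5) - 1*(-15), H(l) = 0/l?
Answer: 0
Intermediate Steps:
x(B) = 6 - 2*B (x(B) = -2*(B - 1*3) = -2*(B - 3) = -2*(-3 + B) = 6 - 2*B)
H(l) = 0
o = 11 (o = (6 - 2*5) - 1*(-15) = (6 - 10) + 15 = -4 + 15 = 11)
(-36*o)*H(5) = -36*11*0 = -396*0 = 0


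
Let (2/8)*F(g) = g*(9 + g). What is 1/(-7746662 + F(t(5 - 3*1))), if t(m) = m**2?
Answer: -1/7746454 ≈ -1.2909e-7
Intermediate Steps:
F(g) = 4*g*(9 + g) (F(g) = 4*(g*(9 + g)) = 4*g*(9 + g))
1/(-7746662 + F(t(5 - 3*1))) = 1/(-7746662 + 4*(5 - 3*1)**2*(9 + (5 - 3*1)**2)) = 1/(-7746662 + 4*(5 - 3)**2*(9 + (5 - 3)**2)) = 1/(-7746662 + 4*2**2*(9 + 2**2)) = 1/(-7746662 + 4*4*(9 + 4)) = 1/(-7746662 + 4*4*13) = 1/(-7746662 + 208) = 1/(-7746454) = -1/7746454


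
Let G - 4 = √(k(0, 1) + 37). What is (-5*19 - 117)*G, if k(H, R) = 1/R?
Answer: -848 - 212*√38 ≈ -2154.9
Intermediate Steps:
G = 4 + √38 (G = 4 + √(1/1 + 37) = 4 + √(1 + 37) = 4 + √38 ≈ 10.164)
(-5*19 - 117)*G = (-5*19 - 117)*(4 + √38) = (-95 - 117)*(4 + √38) = -212*(4 + √38) = -848 - 212*√38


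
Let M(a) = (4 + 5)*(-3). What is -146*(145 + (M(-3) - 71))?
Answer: -6862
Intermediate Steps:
M(a) = -27 (M(a) = 9*(-3) = -27)
-146*(145 + (M(-3) - 71)) = -146*(145 + (-27 - 71)) = -146*(145 - 98) = -146*47 = -6862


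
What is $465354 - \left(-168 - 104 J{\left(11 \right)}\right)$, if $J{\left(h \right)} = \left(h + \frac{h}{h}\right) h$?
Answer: $479250$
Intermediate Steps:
$J{\left(h \right)} = h \left(1 + h\right)$ ($J{\left(h \right)} = \left(h + 1\right) h = \left(1 + h\right) h = h \left(1 + h\right)$)
$465354 - \left(-168 - 104 J{\left(11 \right)}\right) = 465354 - \left(-168 - 104 \cdot 11 \left(1 + 11\right)\right) = 465354 - \left(-168 - 104 \cdot 11 \cdot 12\right) = 465354 - \left(-168 - 13728\right) = 465354 - -13896 = 465354 + 13896 = 479250$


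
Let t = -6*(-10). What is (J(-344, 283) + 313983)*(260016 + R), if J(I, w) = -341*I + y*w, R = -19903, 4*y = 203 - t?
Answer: 423947594721/4 ≈ 1.0599e+11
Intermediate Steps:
t = 60
y = 143/4 (y = (203 - 1*60)/4 = (203 - 60)/4 = (1/4)*143 = 143/4 ≈ 35.750)
J(I, w) = -341*I + 143*w/4
(J(-344, 283) + 313983)*(260016 + R) = ((-341*(-344) + (143/4)*283) + 313983)*(260016 - 19903) = ((117304 + 40469/4) + 313983)*240113 = (509685/4 + 313983)*240113 = (1765617/4)*240113 = 423947594721/4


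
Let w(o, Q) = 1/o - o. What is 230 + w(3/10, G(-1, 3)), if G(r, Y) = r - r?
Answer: 6991/30 ≈ 233.03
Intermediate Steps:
G(r, Y) = 0
230 + w(3/10, G(-1, 3)) = 230 + (1/(3/10) - 3/10) = 230 + (1/(3*(1/10)) - 3/10) = 230 + (1/(3/10) - 1*3/10) = 230 + (10/3 - 3/10) = 230 + 91/30 = 6991/30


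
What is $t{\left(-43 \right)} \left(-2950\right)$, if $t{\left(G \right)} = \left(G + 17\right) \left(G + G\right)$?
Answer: $-6596200$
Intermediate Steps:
$t{\left(G \right)} = 2 G \left(17 + G\right)$ ($t{\left(G \right)} = \left(17 + G\right) 2 G = 2 G \left(17 + G\right)$)
$t{\left(-43 \right)} \left(-2950\right) = 2 \left(-43\right) \left(17 - 43\right) \left(-2950\right) = 2 \left(-43\right) \left(-26\right) \left(-2950\right) = 2236 \left(-2950\right) = -6596200$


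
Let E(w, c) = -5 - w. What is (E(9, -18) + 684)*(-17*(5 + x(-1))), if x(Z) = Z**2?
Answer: -68340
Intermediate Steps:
(E(9, -18) + 684)*(-17*(5 + x(-1))) = ((-5 - 1*9) + 684)*(-17*(5 + (-1)**2)) = ((-5 - 9) + 684)*(-17*(5 + 1)) = (-14 + 684)*(-17*6) = 670*(-102) = -68340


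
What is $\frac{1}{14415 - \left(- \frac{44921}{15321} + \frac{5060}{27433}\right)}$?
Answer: $\frac{420300993}{6059793607628} \approx 6.9359 \cdot 10^{-5}$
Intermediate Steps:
$\frac{1}{14415 - \left(- \frac{44921}{15321} + \frac{5060}{27433}\right)} = \frac{1}{14415 - - \frac{1154793533}{420300993}} = \frac{1}{14415 + \left(- \frac{5060}{27433} + \frac{44921}{15321}\right)} = \frac{1}{14415 + \frac{1154793533}{420300993}} = \frac{1}{\frac{6059793607628}{420300993}} = \frac{420300993}{6059793607628}$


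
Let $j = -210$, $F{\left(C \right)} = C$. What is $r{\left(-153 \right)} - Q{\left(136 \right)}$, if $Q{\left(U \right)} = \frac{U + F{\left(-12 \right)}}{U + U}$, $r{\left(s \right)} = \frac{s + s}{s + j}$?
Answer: $\frac{3185}{8228} \approx 0.38709$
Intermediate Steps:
$r{\left(s \right)} = \frac{2 s}{-210 + s}$ ($r{\left(s \right)} = \frac{s + s}{s - 210} = \frac{2 s}{-210 + s}$)
$Q{\left(U \right)} = \frac{-12 + U}{2 U}$ ($Q{\left(U \right)} = \frac{U - 12}{U + U} = \frac{-12 + U}{2 U}$)
$r{\left(-153 \right)} - Q{\left(136 \right)} = 2 \left(-153\right) \frac{1}{-210 - 153} - \frac{-12 + 136}{2 \cdot 136} = 2 \left(-153\right) \frac{1}{-363} - \frac{1}{2} \cdot \frac{1}{136} \cdot 124 = 2 \left(-153\right) \left(- \frac{1}{363}\right) - \frac{31}{68} = \frac{102}{121} - \frac{31}{68} = \frac{3185}{8228}$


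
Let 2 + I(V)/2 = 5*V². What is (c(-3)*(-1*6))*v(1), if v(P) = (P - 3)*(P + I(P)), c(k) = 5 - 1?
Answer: 336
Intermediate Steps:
I(V) = -4 + 10*V² (I(V) = -4 + 2*(5*V²) = -4 + 10*V²)
c(k) = 4
v(P) = (-3 + P)*(-4 + P + 10*P²) (v(P) = (P - 3)*(P + (-4 + 10*P²)) = (-3 + P)*(-4 + P + 10*P²))
(c(-3)*(-1*6))*v(1) = (4*(-1*6))*(12 - 29*1² - 7*1 + 10*1³) = (4*(-6))*(12 - 29*1 - 7 + 10*1) = -24*(12 - 29 - 7 + 10) = -24*(-14) = 336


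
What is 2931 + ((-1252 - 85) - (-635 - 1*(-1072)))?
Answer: 1157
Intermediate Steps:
2931 + ((-1252 - 85) - (-635 - 1*(-1072))) = 2931 + (-1337 - (-635 + 1072)) = 2931 + (-1337 - 1*437) = 2931 + (-1337 - 437) = 2931 - 1774 = 1157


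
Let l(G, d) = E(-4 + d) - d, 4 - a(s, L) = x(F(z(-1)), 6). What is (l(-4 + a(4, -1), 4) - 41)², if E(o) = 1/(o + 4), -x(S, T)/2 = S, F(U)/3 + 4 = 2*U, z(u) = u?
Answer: 32041/16 ≈ 2002.6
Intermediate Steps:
F(U) = -12 + 6*U (F(U) = -12 + 3*(2*U) = -12 + 6*U)
x(S, T) = -2*S
a(s, L) = -32 (a(s, L) = 4 - (-2)*(-12 + 6*(-1)) = 4 - (-2)*(-12 - 6) = 4 - (-2)*(-18) = 4 - 1*36 = 4 - 36 = -32)
E(o) = 1/(4 + o)
l(G, d) = 1/d - d (l(G, d) = 1/(4 + (-4 + d)) - d = 1/d - d)
(l(-4 + a(4, -1), 4) - 41)² = ((1/4 - 1*4) - 41)² = ((¼ - 4) - 41)² = (-15/4 - 41)² = (-179/4)² = 32041/16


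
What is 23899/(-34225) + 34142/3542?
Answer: 541929846/60612475 ≈ 8.9409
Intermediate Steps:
23899/(-34225) + 34142/3542 = 23899*(-1/34225) + 34142*(1/3542) = -23899/34225 + 17071/1771 = 541929846/60612475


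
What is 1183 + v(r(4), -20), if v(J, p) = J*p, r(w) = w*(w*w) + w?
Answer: -177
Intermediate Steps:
r(w) = w + w³ (r(w) = w*w² + w = w³ + w = w + w³)
1183 + v(r(4), -20) = 1183 + (4 + 4³)*(-20) = 1183 + (4 + 64)*(-20) = 1183 + 68*(-20) = 1183 - 1360 = -177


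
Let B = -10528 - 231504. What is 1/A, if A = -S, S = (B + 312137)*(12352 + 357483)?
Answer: -1/25927282675 ≈ -3.8569e-11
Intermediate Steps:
B = -242032
S = 25927282675 (S = (-242032 + 312137)*(12352 + 357483) = 70105*369835 = 25927282675)
A = -25927282675 (A = -1*25927282675 = -25927282675)
1/A = 1/(-25927282675) = -1/25927282675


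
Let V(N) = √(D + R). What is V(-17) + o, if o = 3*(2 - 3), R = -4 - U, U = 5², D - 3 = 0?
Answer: -3 + I*√26 ≈ -3.0 + 5.099*I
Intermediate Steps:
D = 3 (D = 3 + 0 = 3)
U = 25
R = -29 (R = -4 - 1*25 = -4 - 25 = -29)
V(N) = I*√26 (V(N) = √(3 - 29) = √(-26) = I*√26)
o = -3 (o = 3*(-1) = -3)
V(-17) + o = I*√26 - 3 = -3 + I*√26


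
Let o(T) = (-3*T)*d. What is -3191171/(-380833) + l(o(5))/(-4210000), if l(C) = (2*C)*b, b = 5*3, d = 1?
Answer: 268700025697/32066138600 ≈ 8.3796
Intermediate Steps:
b = 15
o(T) = -3*T (o(T) = -3*T*1 = -3*T)
l(C) = 30*C (l(C) = (2*C)*15 = 30*C)
-3191171/(-380833) + l(o(5))/(-4210000) = -3191171/(-380833) + (30*(-3*5))/(-4210000) = -3191171*(-1/380833) + (30*(-15))*(-1/4210000) = 3191171/380833 - 450*(-1/4210000) = 3191171/380833 + 9/84200 = 268700025697/32066138600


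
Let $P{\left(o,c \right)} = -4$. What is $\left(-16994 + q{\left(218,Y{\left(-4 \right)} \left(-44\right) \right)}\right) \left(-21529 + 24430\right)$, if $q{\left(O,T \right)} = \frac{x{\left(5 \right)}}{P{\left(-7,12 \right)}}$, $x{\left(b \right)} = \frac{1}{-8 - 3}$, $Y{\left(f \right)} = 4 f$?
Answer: $- \frac{2169179235}{44} \approx -4.93 \cdot 10^{7}$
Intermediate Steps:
$x{\left(b \right)} = - \frac{1}{11}$ ($x{\left(b \right)} = \frac{1}{-11} = - \frac{1}{11}$)
$q{\left(O,T \right)} = \frac{1}{44}$ ($q{\left(O,T \right)} = - \frac{1}{11 \left(-4\right)} = \left(- \frac{1}{11}\right) \left(- \frac{1}{4}\right) = \frac{1}{44}$)
$\left(-16994 + q{\left(218,Y{\left(-4 \right)} \left(-44\right) \right)}\right) \left(-21529 + 24430\right) = \left(-16994 + \frac{1}{44}\right) \left(-21529 + 24430\right) = \left(- \frac{747735}{44}\right) 2901 = - \frac{2169179235}{44}$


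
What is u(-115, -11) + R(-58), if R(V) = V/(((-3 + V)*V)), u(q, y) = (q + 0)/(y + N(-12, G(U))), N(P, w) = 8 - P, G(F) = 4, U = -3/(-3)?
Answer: -7024/549 ≈ -12.794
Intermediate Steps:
U = 1 (U = -3*(-⅓) = 1)
u(q, y) = q/(20 + y) (u(q, y) = (q + 0)/(y + (8 - 1*(-12))) = q/(y + (8 + 12)) = q/(y + 20) = q/(20 + y))
R(V) = 1/(-3 + V) (R(V) = V/((V*(-3 + V))) = V*(1/(V*(-3 + V))) = 1/(-3 + V))
u(-115, -11) + R(-58) = -115/(20 - 11) + 1/(-3 - 58) = -115/9 + 1/(-61) = -115*⅑ - 1/61 = -115/9 - 1/61 = -7024/549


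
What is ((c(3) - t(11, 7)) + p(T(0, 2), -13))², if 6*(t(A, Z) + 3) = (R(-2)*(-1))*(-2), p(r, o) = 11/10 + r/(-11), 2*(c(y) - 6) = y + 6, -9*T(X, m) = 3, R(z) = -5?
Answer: 7230721/27225 ≈ 265.59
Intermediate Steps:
T(X, m) = -⅓ (T(X, m) = -⅑*3 = -⅓)
c(y) = 9 + y/2 (c(y) = 6 + (y + 6)/2 = 6 + (6 + y)/2 = 6 + (3 + y/2) = 9 + y/2)
p(r, o) = 11/10 - r/11 (p(r, o) = 11*(⅒) + r*(-1/11) = 11/10 - r/11)
t(A, Z) = -14/3 (t(A, Z) = -3 + (-5*(-1)*(-2))/6 = -3 + (5*(-2))/6 = -3 + (⅙)*(-10) = -3 - 5/3 = -14/3)
((c(3) - t(11, 7)) + p(T(0, 2), -13))² = (((9 + (½)*3) - 1*(-14/3)) + (11/10 - 1/11*(-⅓)))² = (((9 + 3/2) + 14/3) + (11/10 + 1/33))² = ((21/2 + 14/3) + 373/330)² = (91/6 + 373/330)² = (2689/165)² = 7230721/27225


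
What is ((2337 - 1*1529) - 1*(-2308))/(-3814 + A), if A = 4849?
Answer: 3116/1035 ≈ 3.0106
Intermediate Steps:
((2337 - 1*1529) - 1*(-2308))/(-3814 + A) = ((2337 - 1*1529) - 1*(-2308))/(-3814 + 4849) = ((2337 - 1529) + 2308)/1035 = (808 + 2308)*(1/1035) = 3116*(1/1035) = 3116/1035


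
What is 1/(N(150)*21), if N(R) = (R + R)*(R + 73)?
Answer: 1/1404900 ≈ 7.1179e-7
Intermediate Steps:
N(R) = 2*R*(73 + R) (N(R) = (2*R)*(73 + R) = 2*R*(73 + R))
1/(N(150)*21) = 1/((2*150*(73 + 150))*21) = 1/((2*150*223)*21) = 1/(66900*21) = 1/1404900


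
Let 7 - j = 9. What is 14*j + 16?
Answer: -12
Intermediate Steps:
j = -2 (j = 7 - 1*9 = 7 - 9 = -2)
14*j + 16 = 14*(-2) + 16 = -28 + 16 = -12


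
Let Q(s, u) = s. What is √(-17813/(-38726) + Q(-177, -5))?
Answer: I*√916116326/2278 ≈ 13.287*I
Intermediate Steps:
√(-17813/(-38726) + Q(-177, -5)) = √(-17813/(-38726) - 177) = √(-17813*(-1/38726) - 177) = √(17813/38726 - 177) = √(-6836689/38726) = I*√916116326/2278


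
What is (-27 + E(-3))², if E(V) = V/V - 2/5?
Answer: 17424/25 ≈ 696.96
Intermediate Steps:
E(V) = ⅗ (E(V) = 1 - 2*⅕ = 1 - ⅖ = ⅗)
(-27 + E(-3))² = (-27 + ⅗)² = (-132/5)² = 17424/25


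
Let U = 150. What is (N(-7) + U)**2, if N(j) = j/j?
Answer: 22801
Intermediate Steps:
N(j) = 1
(N(-7) + U)**2 = (1 + 150)**2 = 151**2 = 22801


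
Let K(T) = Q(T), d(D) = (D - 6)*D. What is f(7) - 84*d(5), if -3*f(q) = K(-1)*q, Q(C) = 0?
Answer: 420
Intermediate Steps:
d(D) = D*(-6 + D) (d(D) = (-6 + D)*D = D*(-6 + D))
K(T) = 0
f(q) = 0 (f(q) = -0*q = -⅓*0 = 0)
f(7) - 84*d(5) = 0 - 420*(-6 + 5) = 0 - 420*(-1) = 0 - 84*(-5) = 0 + 420 = 420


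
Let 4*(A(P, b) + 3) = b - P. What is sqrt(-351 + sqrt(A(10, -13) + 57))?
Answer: sqrt(-1404 + 2*sqrt(193))/2 ≈ 18.549*I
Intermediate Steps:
A(P, b) = -3 - P/4 + b/4 (A(P, b) = -3 + (b - P)/4 = -3 + (-P/4 + b/4) = -3 - P/4 + b/4)
sqrt(-351 + sqrt(A(10, -13) + 57)) = sqrt(-351 + sqrt((-3 - 1/4*10 + (1/4)*(-13)) + 57)) = sqrt(-351 + sqrt((-3 - 5/2 - 13/4) + 57)) = sqrt(-351 + sqrt(-35/4 + 57)) = sqrt(-351 + sqrt(193/4)) = sqrt(-351 + sqrt(193)/2)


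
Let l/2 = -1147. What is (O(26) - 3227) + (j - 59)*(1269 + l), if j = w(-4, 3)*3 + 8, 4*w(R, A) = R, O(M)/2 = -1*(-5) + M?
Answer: 52185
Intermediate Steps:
l = -2294 (l = 2*(-1147) = -2294)
O(M) = 10 + 2*M (O(M) = 2*(-1*(-5) + M) = 2*(5 + M) = 10 + 2*M)
w(R, A) = R/4
j = 5 (j = ((¼)*(-4))*3 + 8 = -1*3 + 8 = -3 + 8 = 5)
(O(26) - 3227) + (j - 59)*(1269 + l) = ((10 + 2*26) - 3227) + (5 - 59)*(1269 - 2294) = ((10 + 52) - 3227) - 54*(-1025) = (62 - 3227) + 55350 = -3165 + 55350 = 52185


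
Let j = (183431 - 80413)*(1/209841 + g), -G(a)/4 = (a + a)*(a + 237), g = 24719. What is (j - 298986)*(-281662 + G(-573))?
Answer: -973429635362167904404/209841 ≈ -4.6389e+15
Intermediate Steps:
G(a) = -8*a*(237 + a) (G(a) = -4*(a + a)*(a + 237) = -4*2*a*(237 + a) = -8*a*(237 + a))
j = 534360514114240/209841 (j = (183431 - 80413)*(1/209841 + 24719) = 103018*(1/209841 + 24719) = 103018*(5187059680/209841) = 534360514114240/209841 ≈ 2.5465e+9)
(j - 298986)*(-281662 + G(-573)) = (534360514114240/209841 - 298986)*(-281662 - 8*(-573)*(237 - 573)) = 534297774593014*(-281662 - 8*(-573)*(-336))/209841 = 534297774593014*(-281662 - 1540224)/209841 = (534297774593014/209841)*(-1821886) = -973429635362167904404/209841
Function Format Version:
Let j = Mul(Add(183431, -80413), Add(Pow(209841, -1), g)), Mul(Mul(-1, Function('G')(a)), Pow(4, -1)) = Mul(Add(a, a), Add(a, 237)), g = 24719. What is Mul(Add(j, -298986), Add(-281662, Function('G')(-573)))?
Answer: Rational(-973429635362167904404, 209841) ≈ -4.6389e+15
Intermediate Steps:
Function('G')(a) = Mul(-8, a, Add(237, a)) (Function('G')(a) = Mul(-4, Mul(Add(a, a), Add(a, 237))) = Mul(-4, Mul(Mul(2, a), Add(237, a))) = Mul(-4, Mul(2, a, Add(237, a))) = Mul(-8, a, Add(237, a)))
j = Rational(534360514114240, 209841) (j = Mul(Add(183431, -80413), Add(Pow(209841, -1), 24719)) = Mul(103018, Add(Rational(1, 209841), 24719)) = Mul(103018, Rational(5187059680, 209841)) = Rational(534360514114240, 209841) ≈ 2.5465e+9)
Mul(Add(j, -298986), Add(-281662, Function('G')(-573))) = Mul(Add(Rational(534360514114240, 209841), -298986), Add(-281662, Mul(-8, -573, Add(237, -573)))) = Mul(Rational(534297774593014, 209841), Add(-281662, Mul(-8, -573, -336))) = Mul(Rational(534297774593014, 209841), Add(-281662, -1540224)) = Mul(Rational(534297774593014, 209841), -1821886) = Rational(-973429635362167904404, 209841)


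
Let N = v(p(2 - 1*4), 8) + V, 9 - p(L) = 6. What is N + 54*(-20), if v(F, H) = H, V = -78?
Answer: -1150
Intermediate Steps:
p(L) = 3 (p(L) = 9 - 1*6 = 9 - 6 = 3)
N = -70 (N = 8 - 78 = -70)
N + 54*(-20) = -70 + 54*(-20) = -70 - 1080 = -1150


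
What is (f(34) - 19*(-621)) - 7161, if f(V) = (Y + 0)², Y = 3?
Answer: 4647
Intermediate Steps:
f(V) = 9 (f(V) = (3 + 0)² = 3² = 9)
(f(34) - 19*(-621)) - 7161 = (9 - 19*(-621)) - 7161 = (9 + 11799) - 7161 = 11808 - 7161 = 4647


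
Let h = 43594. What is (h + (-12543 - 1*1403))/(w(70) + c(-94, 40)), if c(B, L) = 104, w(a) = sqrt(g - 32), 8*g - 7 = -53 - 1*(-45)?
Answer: 1451008/5105 - 3488*I*sqrt(514)/5105 ≈ 284.23 - 15.49*I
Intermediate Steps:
g = -1/8 (g = 7/8 + (-53 - 1*(-45))/8 = 7/8 + (-53 + 45)/8 = 7/8 + (1/8)*(-8) = 7/8 - 1 = -1/8 ≈ -0.12500)
w(a) = I*sqrt(514)/4 (w(a) = sqrt(-1/8 - 32) = sqrt(-257/8) = I*sqrt(514)/4)
(h + (-12543 - 1*1403))/(w(70) + c(-94, 40)) = (43594 + (-12543 - 1*1403))/(I*sqrt(514)/4 + 104) = (43594 + (-12543 - 1403))/(104 + I*sqrt(514)/4) = (43594 - 13946)/(104 + I*sqrt(514)/4) = 29648/(104 + I*sqrt(514)/4)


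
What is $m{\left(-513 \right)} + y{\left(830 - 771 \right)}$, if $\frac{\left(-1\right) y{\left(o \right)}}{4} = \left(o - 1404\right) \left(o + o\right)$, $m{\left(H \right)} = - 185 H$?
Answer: $729745$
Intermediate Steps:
$y{\left(o \right)} = - 8 o \left(-1404 + o\right)$ ($y{\left(o \right)} = - 4 \left(o - 1404\right) \left(o + o\right) = - 4 \left(-1404 + o\right) 2 o = - 4 \cdot 2 o \left(-1404 + o\right) = - 8 o \left(-1404 + o\right)$)
$m{\left(-513 \right)} + y{\left(830 - 771 \right)} = \left(-185\right) \left(-513\right) + 8 \left(830 - 771\right) \left(1404 - \left(830 - 771\right)\right) = 94905 + 8 \cdot 59 \left(1404 - 59\right) = 94905 + 8 \cdot 59 \cdot 1345 = 94905 + 634840 = 729745$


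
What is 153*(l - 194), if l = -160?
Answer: -54162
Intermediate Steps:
153*(l - 194) = 153*(-160 - 194) = 153*(-354) = -54162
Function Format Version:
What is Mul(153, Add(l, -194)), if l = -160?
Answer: -54162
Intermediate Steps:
Mul(153, Add(l, -194)) = Mul(153, Add(-160, -194)) = Mul(153, -354) = -54162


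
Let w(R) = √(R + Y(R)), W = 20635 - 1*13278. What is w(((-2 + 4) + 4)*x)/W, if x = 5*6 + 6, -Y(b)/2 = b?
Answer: 6*I*√6/7357 ≈ 0.0019977*I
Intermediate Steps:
Y(b) = -2*b
W = 7357 (W = 20635 - 13278 = 7357)
x = 36 (x = 30 + 6 = 36)
w(R) = √(-R) (w(R) = √(R - 2*R) = √(-R))
w(((-2 + 4) + 4)*x)/W = √(-((-2 + 4) + 4)*36)/7357 = √(-(2 + 4)*36)*(1/7357) = √(-6*36)*(1/7357) = √(-1*216)*(1/7357) = √(-216)*(1/7357) = (6*I*√6)*(1/7357) = 6*I*√6/7357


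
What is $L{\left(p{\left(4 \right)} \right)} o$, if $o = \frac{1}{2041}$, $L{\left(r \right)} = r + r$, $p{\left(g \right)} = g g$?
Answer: $\frac{32}{2041} \approx 0.015679$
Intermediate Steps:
$p{\left(g \right)} = g^{2}$
$L{\left(r \right)} = 2 r$
$o = \frac{1}{2041} \approx 0.00048996$
$L{\left(p{\left(4 \right)} \right)} o = 2 \cdot 4^{2} \cdot \frac{1}{2041} = 2 \cdot 16 \cdot \frac{1}{2041} = 32 \cdot \frac{1}{2041} = \frac{32}{2041}$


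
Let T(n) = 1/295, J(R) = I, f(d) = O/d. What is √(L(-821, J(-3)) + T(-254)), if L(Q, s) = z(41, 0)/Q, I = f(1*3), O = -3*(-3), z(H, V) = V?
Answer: √295/295 ≈ 0.058222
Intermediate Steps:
O = 9
f(d) = 9/d
I = 3 (I = 9/((1*3)) = 9/3 = 9*(⅓) = 3)
J(R) = 3
T(n) = 1/295
L(Q, s) = 0 (L(Q, s) = 0/Q = 0)
√(L(-821, J(-3)) + T(-254)) = √(0 + 1/295) = √(1/295) = √295/295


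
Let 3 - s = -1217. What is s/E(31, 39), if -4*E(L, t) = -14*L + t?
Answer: 976/79 ≈ 12.354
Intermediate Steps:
E(L, t) = -t/4 + 7*L/2 (E(L, t) = -(-14*L + t)/4 = -(t - 14*L)/4 = -t/4 + 7*L/2)
s = 1220 (s = 3 - 1*(-1217) = 3 + 1217 = 1220)
s/E(31, 39) = 1220/(-1/4*39 + (7/2)*31) = 1220/(-39/4 + 217/2) = 1220/(395/4) = 1220*(4/395) = 976/79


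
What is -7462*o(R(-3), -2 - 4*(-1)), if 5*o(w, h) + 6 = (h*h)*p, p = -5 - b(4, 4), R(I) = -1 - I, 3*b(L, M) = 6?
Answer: 253708/5 ≈ 50742.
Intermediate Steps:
b(L, M) = 2 (b(L, M) = (⅓)*6 = 2)
p = -7 (p = -5 - 1*2 = -5 - 2 = -7)
o(w, h) = -6/5 - 7*h²/5 (o(w, h) = -6/5 + ((h*h)*(-7))/5 = -6/5 + (h²*(-7))/5 = -6/5 + (-7*h²)/5 = -6/5 - 7*h²/5)
-7462*o(R(-3), -2 - 4*(-1)) = -7462*(-6/5 - 7*(-2 - 4*(-1))²/5) = -7462*(-6/5 - 7*(-2 + 4)²/5) = -7462*(-6/5 - 7/5*2²) = -7462*(-6/5 - 7/5*4) = -7462*(-6/5 - 28/5) = -7462*(-34/5) = 253708/5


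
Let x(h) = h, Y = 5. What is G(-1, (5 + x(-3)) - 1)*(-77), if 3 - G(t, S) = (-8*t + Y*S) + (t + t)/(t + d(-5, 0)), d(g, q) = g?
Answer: 2387/3 ≈ 795.67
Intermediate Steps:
G(t, S) = 3 - 5*S + 8*t - 2*t/(-5 + t) (G(t, S) = 3 - ((-8*t + 5*S) + (t + t)/(t - 5)) = 3 - ((-8*t + 5*S) + (2*t)/(-5 + t)) = 3 - ((-8*t + 5*S) + 2*t/(-5 + t)) = 3 - (-8*t + 5*S + 2*t/(-5 + t)) = 3 + (-5*S + 8*t - 2*t/(-5 + t)) = 3 - 5*S + 8*t - 2*t/(-5 + t))
G(-1, (5 + x(-3)) - 1)*(-77) = ((-15 - 39*(-1) + 8*(-1)**2 + 25*((5 - 3) - 1) - 5*((5 - 3) - 1)*(-1))/(-5 - 1))*(-77) = ((-15 + 39 + 8*1 + 25*(2 - 1) - 5*(2 - 1)*(-1))/(-6))*(-77) = -(-15 + 39 + 8 + 25*1 - 5*1*(-1))/6*(-77) = -(-15 + 39 + 8 + 25 + 5)/6*(-77) = -1/6*62*(-77) = -31/3*(-77) = 2387/3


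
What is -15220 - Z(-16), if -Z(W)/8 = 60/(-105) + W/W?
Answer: -106516/7 ≈ -15217.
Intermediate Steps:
Z(W) = -24/7 (Z(W) = -8*(60/(-105) + W/W) = -8*(60*(-1/105) + 1) = -8*(-4/7 + 1) = -8*3/7 = -24/7)
-15220 - Z(-16) = -15220 - 1*(-24/7) = -15220 + 24/7 = -106516/7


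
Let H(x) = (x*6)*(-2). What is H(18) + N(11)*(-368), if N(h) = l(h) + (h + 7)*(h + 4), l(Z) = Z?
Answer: -103624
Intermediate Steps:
H(x) = -12*x (H(x) = (6*x)*(-2) = -12*x)
N(h) = h + (4 + h)*(7 + h) (N(h) = h + (h + 7)*(h + 4) = h + (7 + h)*(4 + h) = h + (4 + h)*(7 + h))
H(18) + N(11)*(-368) = -12*18 + (28 + 11² + 12*11)*(-368) = -216 + (28 + 121 + 132)*(-368) = -216 + 281*(-368) = -216 - 103408 = -103624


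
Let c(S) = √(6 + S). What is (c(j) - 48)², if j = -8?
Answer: (48 - I*√2)² ≈ 2302.0 - 135.76*I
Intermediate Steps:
(c(j) - 48)² = (√(6 - 8) - 48)² = (√(-2) - 48)² = (I*√2 - 48)² = (-48 + I*√2)²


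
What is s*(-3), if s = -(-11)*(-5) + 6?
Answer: 147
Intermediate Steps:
s = -49 (s = -11*5 + 6 = -55 + 6 = -49)
s*(-3) = -49*(-3) = 147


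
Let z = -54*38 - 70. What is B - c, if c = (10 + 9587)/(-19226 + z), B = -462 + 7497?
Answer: 50064259/7116 ≈ 7035.5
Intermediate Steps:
z = -2122 (z = -2052 - 70 = -2122)
B = 7035
c = -3199/7116 (c = (10 + 9587)/(-19226 - 2122) = 9597/(-21348) = 9597*(-1/21348) = -3199/7116 ≈ -0.44955)
B - c = 7035 - 1*(-3199/7116) = 7035 + 3199/7116 = 50064259/7116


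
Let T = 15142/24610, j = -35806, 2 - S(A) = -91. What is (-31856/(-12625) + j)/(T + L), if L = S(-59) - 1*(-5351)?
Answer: -1112418498134/169164877275 ≈ -6.5759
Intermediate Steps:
S(A) = 93 (S(A) = 2 - 1*(-91) = 2 + 91 = 93)
L = 5444 (L = 93 - 1*(-5351) = 93 + 5351 = 5444)
T = 7571/12305 (T = 15142*(1/24610) = 7571/12305 ≈ 0.61528)
(-31856/(-12625) + j)/(T + L) = (-31856/(-12625) - 35806)/(7571/12305 + 5444) = (-31856*(-1/12625) - 35806)/(66995991/12305) = (31856/12625 - 35806)*(12305/66995991) = -452018894/12625*12305/66995991 = -1112418498134/169164877275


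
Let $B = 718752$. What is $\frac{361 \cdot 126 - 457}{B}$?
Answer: $\frac{45029}{718752} \approx 0.062649$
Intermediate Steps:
$\frac{361 \cdot 126 - 457}{B} = \frac{361 \cdot 126 - 457}{718752} = \left(45486 - 457\right) \frac{1}{718752} = 45029 \cdot \frac{1}{718752} = \frac{45029}{718752}$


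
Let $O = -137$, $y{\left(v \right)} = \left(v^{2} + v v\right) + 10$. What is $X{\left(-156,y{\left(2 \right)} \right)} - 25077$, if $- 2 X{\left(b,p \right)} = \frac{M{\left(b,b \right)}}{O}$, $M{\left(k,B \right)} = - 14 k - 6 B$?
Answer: $- \frac{3433989}{137} \approx -25066.0$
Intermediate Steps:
$y{\left(v \right)} = 10 + 2 v^{2}$ ($y{\left(v \right)} = \left(v^{2} + v^{2}\right) + 10 = 2 v^{2} + 10 = 10 + 2 v^{2}$)
$X{\left(b,p \right)} = - \frac{10 b}{137}$ ($X{\left(b,p \right)} = - \frac{\left(- 14 b - 6 b\right) \frac{1}{-137}}{2} = - \frac{- 20 b \left(- \frac{1}{137}\right)}{2} = - \frac{\frac{20}{137} b}{2} = - \frac{10 b}{137}$)
$X{\left(-156,y{\left(2 \right)} \right)} - 25077 = \left(- \frac{10}{137}\right) \left(-156\right) - 25077 = \frac{1560}{137} - 25077 = - \frac{3433989}{137}$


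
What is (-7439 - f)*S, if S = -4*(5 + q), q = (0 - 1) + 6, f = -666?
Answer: 270920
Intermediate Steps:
q = 5 (q = -1 + 6 = 5)
S = -40 (S = -4*(5 + 5) = -4*10 = -40)
(-7439 - f)*S = (-7439 - 1*(-666))*(-40) = (-7439 + 666)*(-40) = -6773*(-40) = 270920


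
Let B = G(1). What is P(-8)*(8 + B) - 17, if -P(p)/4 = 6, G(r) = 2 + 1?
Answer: -281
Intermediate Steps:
G(r) = 3
B = 3
P(p) = -24 (P(p) = -4*6 = -24)
P(-8)*(8 + B) - 17 = -24*(8 + 3) - 17 = -24*11 - 17 = -264 - 17 = -281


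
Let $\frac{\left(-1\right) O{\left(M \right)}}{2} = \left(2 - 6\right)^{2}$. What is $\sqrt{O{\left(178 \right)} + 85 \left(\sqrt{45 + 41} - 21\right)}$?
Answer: $\sqrt{-1817 + 85 \sqrt{86}} \approx 32.074 i$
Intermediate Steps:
$O{\left(M \right)} = -32$ ($O{\left(M \right)} = - 2 \left(2 - 6\right)^{2} = - 2 \left(-4\right)^{2} = \left(-2\right) 16 = -32$)
$\sqrt{O{\left(178 \right)} + 85 \left(\sqrt{45 + 41} - 21\right)} = \sqrt{-32 + 85 \left(\sqrt{45 + 41} - 21\right)} = \sqrt{-32 + 85 \left(\sqrt{86} - 21\right)} = \sqrt{-32 + 85 \left(-21 + \sqrt{86}\right)} = \sqrt{-32 - \left(1785 - 85 \sqrt{86}\right)} = \sqrt{-1817 + 85 \sqrt{86}}$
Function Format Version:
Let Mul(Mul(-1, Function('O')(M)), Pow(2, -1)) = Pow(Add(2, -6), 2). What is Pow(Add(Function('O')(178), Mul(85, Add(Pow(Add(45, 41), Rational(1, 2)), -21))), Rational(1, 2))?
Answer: Pow(Add(-1817, Mul(85, Pow(86, Rational(1, 2)))), Rational(1, 2)) ≈ Mul(32.074, I)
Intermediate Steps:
Function('O')(M) = -32 (Function('O')(M) = Mul(-2, Pow(Add(2, -6), 2)) = Mul(-2, Pow(-4, 2)) = Mul(-2, 16) = -32)
Pow(Add(Function('O')(178), Mul(85, Add(Pow(Add(45, 41), Rational(1, 2)), -21))), Rational(1, 2)) = Pow(Add(-32, Mul(85, Add(Pow(Add(45, 41), Rational(1, 2)), -21))), Rational(1, 2)) = Pow(Add(-32, Mul(85, Add(Pow(86, Rational(1, 2)), -21))), Rational(1, 2)) = Pow(Add(-32, Mul(85, Add(-21, Pow(86, Rational(1, 2))))), Rational(1, 2)) = Pow(Add(-32, Add(-1785, Mul(85, Pow(86, Rational(1, 2))))), Rational(1, 2)) = Pow(Add(-1817, Mul(85, Pow(86, Rational(1, 2)))), Rational(1, 2))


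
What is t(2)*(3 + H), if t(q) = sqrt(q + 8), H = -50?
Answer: -47*sqrt(10) ≈ -148.63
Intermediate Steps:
t(q) = sqrt(8 + q)
t(2)*(3 + H) = sqrt(8 + 2)*(3 - 50) = sqrt(10)*(-47) = -47*sqrt(10)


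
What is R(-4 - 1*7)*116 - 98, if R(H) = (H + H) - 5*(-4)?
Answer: -330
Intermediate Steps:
R(H) = 20 + 2*H (R(H) = 2*H + 20 = 20 + 2*H)
R(-4 - 1*7)*116 - 98 = (20 + 2*(-4 - 1*7))*116 - 98 = (20 + 2*(-4 - 7))*116 - 98 = (20 + 2*(-11))*116 - 98 = (20 - 22)*116 - 98 = -2*116 - 98 = -232 - 98 = -330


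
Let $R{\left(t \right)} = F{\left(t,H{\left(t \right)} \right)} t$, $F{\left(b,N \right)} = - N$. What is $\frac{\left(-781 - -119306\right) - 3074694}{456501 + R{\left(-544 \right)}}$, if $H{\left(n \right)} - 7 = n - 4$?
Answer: $- \frac{2956169}{162197} \approx -18.226$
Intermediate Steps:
$H{\left(n \right)} = 3 + n$ ($H{\left(n \right)} = 7 + \left(n - 4\right) = 7 + \left(-4 + n\right) = 3 + n$)
$R{\left(t \right)} = t \left(-3 - t\right)$ ($R{\left(t \right)} = - (3 + t) t = \left(-3 - t\right) t = t \left(-3 - t\right)$)
$\frac{\left(-781 - -119306\right) - 3074694}{456501 + R{\left(-544 \right)}} = \frac{\left(-781 - -119306\right) - 3074694}{456501 - - 544 \left(3 - 544\right)} = \frac{\left(-781 + 119306\right) - 3074694}{456501 - \left(-544\right) \left(-541\right)} = \frac{118525 - 3074694}{456501 - 294304} = - \frac{2956169}{162197}$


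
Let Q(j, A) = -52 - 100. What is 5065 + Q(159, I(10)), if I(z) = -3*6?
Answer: 4913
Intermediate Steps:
I(z) = -18
Q(j, A) = -152
5065 + Q(159, I(10)) = 5065 - 152 = 4913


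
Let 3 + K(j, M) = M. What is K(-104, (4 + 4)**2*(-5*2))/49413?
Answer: -643/49413 ≈ -0.013013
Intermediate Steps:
K(j, M) = -3 + M
K(-104, (4 + 4)**2*(-5*2))/49413 = (-3 + (4 + 4)**2*(-5*2))/49413 = (-3 + 8**2*(-10))*(1/49413) = (-3 + 64*(-10))*(1/49413) = (-3 - 640)*(1/49413) = -643*1/49413 = -643/49413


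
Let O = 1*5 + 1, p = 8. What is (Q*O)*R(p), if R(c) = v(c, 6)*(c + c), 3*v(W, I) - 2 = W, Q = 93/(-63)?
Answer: -9920/21 ≈ -472.38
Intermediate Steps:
Q = -31/21 (Q = 93*(-1/63) = -31/21 ≈ -1.4762)
v(W, I) = ⅔ + W/3
R(c) = 2*c*(⅔ + c/3) (R(c) = (⅔ + c/3)*(c + c) = (⅔ + c/3)*(2*c) = 2*c*(⅔ + c/3))
O = 6 (O = 5 + 1 = 6)
(Q*O)*R(p) = (-31/21*6)*((⅔)*8*(2 + 8)) = -124*8*10/21 = -62/7*160/3 = -9920/21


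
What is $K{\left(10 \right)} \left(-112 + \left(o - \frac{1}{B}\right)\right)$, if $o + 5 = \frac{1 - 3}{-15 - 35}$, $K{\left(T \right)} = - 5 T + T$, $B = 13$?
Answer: $\frac{304296}{65} \approx 4681.5$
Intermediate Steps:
$K{\left(T \right)} = - 4 T$
$o = - \frac{124}{25}$ ($o = -5 + \frac{1 - 3}{-15 - 35} = -5 - \frac{2}{-50} = -5 - - \frac{1}{25} = -5 + \frac{1}{25} = - \frac{124}{25} \approx -4.96$)
$K{\left(10 \right)} \left(-112 + \left(o - \frac{1}{B}\right)\right) = \left(-4\right) 10 \left(-112 - \frac{1637}{325}\right) = - 40 \left(-112 - \frac{1637}{325}\right) = \left(-40\right) \left(- \frac{38037}{325}\right) = \frac{304296}{65}$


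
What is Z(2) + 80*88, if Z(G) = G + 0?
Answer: 7042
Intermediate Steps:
Z(G) = G
Z(2) + 80*88 = 2 + 80*88 = 2 + 7040 = 7042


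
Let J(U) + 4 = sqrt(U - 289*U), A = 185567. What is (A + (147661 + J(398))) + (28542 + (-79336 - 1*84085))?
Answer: 198345 + 24*I*sqrt(199) ≈ 1.9835e+5 + 338.56*I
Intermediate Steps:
J(U) = -4 + 12*sqrt(2)*sqrt(-U) (J(U) = -4 + sqrt(U - 289*U) = -4 + sqrt(-288*U) = -4 + 12*sqrt(2)*sqrt(-U))
(A + (147661 + J(398))) + (28542 + (-79336 - 1*84085)) = (185567 + (147661 + (-4 + 12*sqrt(2)*sqrt(-1*398)))) + (28542 + (-79336 - 1*84085)) = (185567 + (147661 + (-4 + 12*sqrt(2)*sqrt(-398)))) + (28542 + (-79336 - 84085)) = (185567 + (147661 + (-4 + 12*sqrt(2)*(I*sqrt(398))))) + (28542 - 163421) = (185567 + (147661 + (-4 + 24*I*sqrt(199)))) - 134879 = (185567 + (147657 + 24*I*sqrt(199))) - 134879 = (333224 + 24*I*sqrt(199)) - 134879 = 198345 + 24*I*sqrt(199)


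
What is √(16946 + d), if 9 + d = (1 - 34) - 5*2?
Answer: √16894 ≈ 129.98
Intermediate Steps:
d = -52 (d = -9 + ((1 - 34) - 5*2) = -9 + (-33 - 10) = -9 - 43 = -52)
√(16946 + d) = √(16946 - 52) = √16894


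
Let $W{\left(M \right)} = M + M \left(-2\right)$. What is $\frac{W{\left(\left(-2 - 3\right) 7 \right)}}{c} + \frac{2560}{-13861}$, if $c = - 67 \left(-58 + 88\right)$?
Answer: $- \frac{1126147}{5572122} \approx -0.2021$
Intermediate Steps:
$c = -2010$ ($c = \left(-67\right) 30 = -2010$)
$W{\left(M \right)} = - M$ ($W{\left(M \right)} = M - 2 M = - M$)
$\frac{W{\left(\left(-2 - 3\right) 7 \right)}}{c} + \frac{2560}{-13861} = \frac{\left(-1\right) \left(-2 - 3\right) 7}{-2010} + \frac{2560}{-13861} = - \left(-5\right) 7 \left(- \frac{1}{2010}\right) + 2560 \left(- \frac{1}{13861}\right) = \left(-1\right) \left(-35\right) \left(- \frac{1}{2010}\right) - \frac{2560}{13861} = 35 \left(- \frac{1}{2010}\right) - \frac{2560}{13861} = - \frac{7}{402} - \frac{2560}{13861} = - \frac{1126147}{5572122}$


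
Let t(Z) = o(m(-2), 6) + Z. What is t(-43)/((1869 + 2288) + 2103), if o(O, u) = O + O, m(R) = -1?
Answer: -9/1252 ≈ -0.0071885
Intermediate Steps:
o(O, u) = 2*O
t(Z) = -2 + Z (t(Z) = 2*(-1) + Z = -2 + Z)
t(-43)/((1869 + 2288) + 2103) = (-2 - 43)/((1869 + 2288) + 2103) = -45/(4157 + 2103) = -45/6260 = -45*1/6260 = -9/1252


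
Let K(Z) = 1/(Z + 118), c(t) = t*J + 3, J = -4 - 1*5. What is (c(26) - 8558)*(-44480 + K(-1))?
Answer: 45739353451/117 ≈ 3.9093e+8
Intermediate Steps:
J = -9 (J = -4 - 5 = -9)
c(t) = 3 - 9*t (c(t) = t*(-9) + 3 = -9*t + 3 = 3 - 9*t)
K(Z) = 1/(118 + Z)
(c(26) - 8558)*(-44480 + K(-1)) = ((3 - 9*26) - 8558)*(-44480 + 1/(118 - 1)) = ((3 - 234) - 8558)*(-44480 + 1/117) = (-231 - 8558)*(-44480 + 1/117) = -8789*(-5204159/117) = 45739353451/117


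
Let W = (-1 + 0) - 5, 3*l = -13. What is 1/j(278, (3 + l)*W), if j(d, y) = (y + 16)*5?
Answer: 1/120 ≈ 0.0083333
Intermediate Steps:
l = -13/3 (l = (⅓)*(-13) = -13/3 ≈ -4.3333)
W = -6 (W = -1 - 5 = -6)
j(d, y) = 80 + 5*y (j(d, y) = (16 + y)*5 = 80 + 5*y)
1/j(278, (3 + l)*W) = 1/(80 + 5*((3 - 13/3)*(-6))) = 1/(80 + 5*(-4/3*(-6))) = 1/(80 + 5*8) = 1/(80 + 40) = 1/120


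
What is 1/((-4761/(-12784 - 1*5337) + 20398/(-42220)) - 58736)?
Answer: -382534310/22468619543529 ≈ -1.7025e-5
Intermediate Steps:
1/((-4761/(-12784 - 1*5337) + 20398/(-42220)) - 58736) = 1/((-4761/(-12784 - 5337) + 20398*(-1/42220)) - 58736) = 1/((-4761/(-18121) - 10199/21110) - 58736) = 1/((-4761*(-1/18121) - 10199/21110) - 58736) = 1/((4761/18121 - 10199/21110) - 58736) = 1/(-84311369/382534310 - 58736) = 1/(-22468619543529/382534310) = -382534310/22468619543529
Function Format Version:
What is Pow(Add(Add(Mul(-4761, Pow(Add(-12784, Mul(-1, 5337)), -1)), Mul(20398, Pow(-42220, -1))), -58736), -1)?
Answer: Rational(-382534310, 22468619543529) ≈ -1.7025e-5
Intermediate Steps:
Pow(Add(Add(Mul(-4761, Pow(Add(-12784, Mul(-1, 5337)), -1)), Mul(20398, Pow(-42220, -1))), -58736), -1) = Pow(Add(Add(Mul(-4761, Pow(Add(-12784, -5337), -1)), Mul(20398, Rational(-1, 42220))), -58736), -1) = Pow(Add(Add(Mul(-4761, Pow(-18121, -1)), Rational(-10199, 21110)), -58736), -1) = Pow(Add(Add(Mul(-4761, Rational(-1, 18121)), Rational(-10199, 21110)), -58736), -1) = Pow(Add(Add(Rational(4761, 18121), Rational(-10199, 21110)), -58736), -1) = Pow(Add(Rational(-84311369, 382534310), -58736), -1) = Pow(Rational(-22468619543529, 382534310), -1) = Rational(-382534310, 22468619543529)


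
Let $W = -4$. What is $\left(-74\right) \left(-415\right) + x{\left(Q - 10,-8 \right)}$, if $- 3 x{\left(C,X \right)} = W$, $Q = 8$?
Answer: $\frac{92134}{3} \approx 30711.0$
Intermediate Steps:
$x{\left(C,X \right)} = \frac{4}{3}$ ($x{\left(C,X \right)} = \left(- \frac{1}{3}\right) \left(-4\right) = \frac{4}{3}$)
$\left(-74\right) \left(-415\right) + x{\left(Q - 10,-8 \right)} = \left(-74\right) \left(-415\right) + \frac{4}{3} = 30710 + \frac{4}{3} = \frac{92134}{3}$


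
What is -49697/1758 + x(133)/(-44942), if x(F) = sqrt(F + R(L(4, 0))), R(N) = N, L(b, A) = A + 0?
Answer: -49697/1758 - sqrt(133)/44942 ≈ -28.269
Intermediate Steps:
L(b, A) = A
x(F) = sqrt(F) (x(F) = sqrt(F + 0) = sqrt(F))
-49697/1758 + x(133)/(-44942) = -49697/1758 + sqrt(133)/(-44942) = -49697*1/1758 + sqrt(133)*(-1/44942) = -49697/1758 - sqrt(133)/44942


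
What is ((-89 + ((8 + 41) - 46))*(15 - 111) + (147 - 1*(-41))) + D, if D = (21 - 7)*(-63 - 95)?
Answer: 6232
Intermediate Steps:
D = -2212 (D = 14*(-158) = -2212)
((-89 + ((8 + 41) - 46))*(15 - 111) + (147 - 1*(-41))) + D = ((-89 + ((8 + 41) - 46))*(15 - 111) + (147 - 1*(-41))) - 2212 = ((-89 + (49 - 46))*(-96) + (147 + 41)) - 2212 = ((-89 + 3)*(-96) + 188) - 2212 = (-86*(-96) + 188) - 2212 = (8256 + 188) - 2212 = 8444 - 2212 = 6232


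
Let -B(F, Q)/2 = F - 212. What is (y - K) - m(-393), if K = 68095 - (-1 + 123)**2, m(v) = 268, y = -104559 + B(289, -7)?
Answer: -158192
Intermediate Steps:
B(F, Q) = 424 - 2*F (B(F, Q) = -2*(F - 212) = -2*(-212 + F) = 424 - 2*F)
y = -104713 (y = -104559 + (424 - 2*289) = -104559 + (424 - 578) = -104559 - 154 = -104713)
K = 53211 (K = 68095 - 1*122**2 = 68095 - 1*14884 = 68095 - 14884 = 53211)
(y - K) - m(-393) = (-104713 - 1*53211) - 1*268 = (-104713 - 53211) - 268 = -157924 - 268 = -158192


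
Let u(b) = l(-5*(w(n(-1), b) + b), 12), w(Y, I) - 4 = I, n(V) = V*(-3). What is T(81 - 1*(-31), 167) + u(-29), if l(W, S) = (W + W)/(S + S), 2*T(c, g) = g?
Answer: 106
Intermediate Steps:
T(c, g) = g/2
n(V) = -3*V
w(Y, I) = 4 + I
l(W, S) = W/S (l(W, S) = (2*W)/((2*S)) = (2*W)*(1/(2*S)) = W/S)
u(b) = -5/3 - 5*b/6 (u(b) = -5*((4 + b) + b)/12 = -5*(4 + 2*b)*(1/12) = (-20 - 10*b)*(1/12) = -5/3 - 5*b/6)
T(81 - 1*(-31), 167) + u(-29) = (½)*167 + (-5/3 - ⅚*(-29)) = 167/2 + (-5/3 + 145/6) = 167/2 + 45/2 = 106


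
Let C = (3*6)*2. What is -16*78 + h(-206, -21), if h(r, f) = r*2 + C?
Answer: -1624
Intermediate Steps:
C = 36 (C = 18*2 = 36)
h(r, f) = 36 + 2*r (h(r, f) = r*2 + 36 = 2*r + 36 = 36 + 2*r)
-16*78 + h(-206, -21) = -16*78 + (36 + 2*(-206)) = -1248 + (36 - 412) = -1248 - 376 = -1624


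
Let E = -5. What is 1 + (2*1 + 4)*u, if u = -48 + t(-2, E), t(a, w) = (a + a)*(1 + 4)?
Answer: -407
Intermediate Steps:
t(a, w) = 10*a (t(a, w) = (2*a)*5 = 10*a)
u = -68 (u = -48 + 10*(-2) = -48 - 20 = -68)
1 + (2*1 + 4)*u = 1 + (2*1 + 4)*(-68) = 1 + (2 + 4)*(-68) = 1 + 6*(-68) = 1 - 408 = -407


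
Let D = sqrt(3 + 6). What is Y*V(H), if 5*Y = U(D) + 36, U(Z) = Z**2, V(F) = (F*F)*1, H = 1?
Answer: 9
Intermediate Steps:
V(F) = F**2 (V(F) = F**2*1 = F**2)
D = 3 (D = sqrt(9) = 3)
Y = 9 (Y = (3**2 + 36)/5 = (9 + 36)/5 = (1/5)*45 = 9)
Y*V(H) = 9*1**2 = 9*1 = 9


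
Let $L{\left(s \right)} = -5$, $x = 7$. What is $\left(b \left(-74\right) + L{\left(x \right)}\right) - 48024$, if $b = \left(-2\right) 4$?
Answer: $-47437$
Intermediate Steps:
$b = -8$
$\left(b \left(-74\right) + L{\left(x \right)}\right) - 48024 = \left(\left(-8\right) \left(-74\right) - 5\right) - 48024 = \left(592 - 5\right) - 48024 = 587 - 48024 = -47437$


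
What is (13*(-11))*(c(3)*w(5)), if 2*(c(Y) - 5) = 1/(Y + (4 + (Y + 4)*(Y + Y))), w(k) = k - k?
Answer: 0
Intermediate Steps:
w(k) = 0
c(Y) = 5 + 1/(2*(4 + Y + 2*Y*(4 + Y))) (c(Y) = 5 + 1/(2*(Y + (4 + (Y + 4)*(Y + Y)))) = 5 + 1/(2*(Y + (4 + (4 + Y)*(2*Y)))) = 5 + 1/(2*(Y + (4 + 2*Y*(4 + Y)))) = 5 + 1/(2*(4 + Y + 2*Y*(4 + Y))))
(13*(-11))*(c(3)*w(5)) = (13*(-11))*(((41 + 20*3² + 90*3)/(2*(4 + 2*3² + 9*3)))*0) = -143*(41 + 20*9 + 270)/(2*(4 + 2*9 + 27))*0 = -143*(41 + 180 + 270)/(2*(4 + 18 + 27))*0 = -143*(½)*491/49*0 = -143*(½)*(1/49)*491*0 = -70213*0/98 = -143*0 = 0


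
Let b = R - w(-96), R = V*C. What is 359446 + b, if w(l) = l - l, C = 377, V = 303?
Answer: 473677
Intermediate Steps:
w(l) = 0
R = 114231 (R = 303*377 = 114231)
b = 114231 (b = 114231 - 1*0 = 114231 + 0 = 114231)
359446 + b = 359446 + 114231 = 473677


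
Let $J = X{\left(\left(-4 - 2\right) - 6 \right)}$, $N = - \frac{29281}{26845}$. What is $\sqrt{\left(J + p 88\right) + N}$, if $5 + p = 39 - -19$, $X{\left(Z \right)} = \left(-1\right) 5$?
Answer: $\frac{\sqrt{68504919470}}{3835} \approx 68.249$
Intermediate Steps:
$N = - \frac{4183}{3835}$ ($N = \left(-29281\right) \frac{1}{26845} = - \frac{4183}{3835} \approx -1.0907$)
$X{\left(Z \right)} = -5$
$J = -5$
$p = 53$ ($p = -5 + \left(39 - -19\right) = -5 + \left(39 + 19\right) = -5 + 58 = 53$)
$\sqrt{\left(J + p 88\right) + N} = \sqrt{\left(-5 + 53 \cdot 88\right) - \frac{4183}{3835}} = \sqrt{\left(-5 + 4664\right) - \frac{4183}{3835}} = \sqrt{4659 - \frac{4183}{3835}} = \sqrt{\frac{17863082}{3835}} = \frac{\sqrt{68504919470}}{3835}$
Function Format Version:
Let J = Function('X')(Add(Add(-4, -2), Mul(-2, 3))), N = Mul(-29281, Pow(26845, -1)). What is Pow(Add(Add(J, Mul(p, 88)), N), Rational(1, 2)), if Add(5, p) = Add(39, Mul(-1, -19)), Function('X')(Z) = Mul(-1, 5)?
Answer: Mul(Rational(1, 3835), Pow(68504919470, Rational(1, 2))) ≈ 68.249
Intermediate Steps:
N = Rational(-4183, 3835) (N = Mul(-29281, Rational(1, 26845)) = Rational(-4183, 3835) ≈ -1.0907)
Function('X')(Z) = -5
J = -5
p = 53 (p = Add(-5, Add(39, Mul(-1, -19))) = Add(-5, Add(39, 19)) = Add(-5, 58) = 53)
Pow(Add(Add(J, Mul(p, 88)), N), Rational(1, 2)) = Pow(Add(Add(-5, Mul(53, 88)), Rational(-4183, 3835)), Rational(1, 2)) = Pow(Add(Add(-5, 4664), Rational(-4183, 3835)), Rational(1, 2)) = Pow(Add(4659, Rational(-4183, 3835)), Rational(1, 2)) = Pow(Rational(17863082, 3835), Rational(1, 2)) = Mul(Rational(1, 3835), Pow(68504919470, Rational(1, 2)))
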